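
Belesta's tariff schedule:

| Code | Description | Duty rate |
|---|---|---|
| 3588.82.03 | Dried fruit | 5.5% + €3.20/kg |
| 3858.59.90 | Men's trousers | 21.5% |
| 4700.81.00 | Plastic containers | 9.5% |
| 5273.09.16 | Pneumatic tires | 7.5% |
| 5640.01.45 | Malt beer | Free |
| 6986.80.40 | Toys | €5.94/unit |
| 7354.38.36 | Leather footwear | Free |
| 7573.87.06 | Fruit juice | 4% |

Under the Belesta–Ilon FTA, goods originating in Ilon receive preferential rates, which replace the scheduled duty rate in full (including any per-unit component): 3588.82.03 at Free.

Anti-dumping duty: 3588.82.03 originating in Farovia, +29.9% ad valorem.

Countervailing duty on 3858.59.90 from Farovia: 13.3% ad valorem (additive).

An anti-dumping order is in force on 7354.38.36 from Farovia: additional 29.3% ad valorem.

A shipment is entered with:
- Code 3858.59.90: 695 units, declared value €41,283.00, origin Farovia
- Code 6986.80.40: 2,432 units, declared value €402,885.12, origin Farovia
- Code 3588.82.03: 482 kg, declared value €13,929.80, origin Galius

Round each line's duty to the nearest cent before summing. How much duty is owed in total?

€31,121.10

Line 1 (3858.59.90, Farovia, 695 units, €41,283.00):
Base rate for 3858.59.90 is 21.5%.
Additional duty on 3858.59.90 from Farovia: +13.3%. Applied ad valorem rate: 21.5% + 13.3% = 34.8%.
Duty = €41,283.00 × 34.8% = €14,366.48.
Line 2 (6986.80.40, Farovia, 2,432 units, €402,885.12):
Base rate for 6986.80.40 is €5.94/unit.
Duty = 2,432 × €5.94 = €14,446.08.
Line 3 (3588.82.03, Galius, 482 kg, €13,929.80):
Base rate for 3588.82.03 is 5.5% + €3.20/kg.
3588.82.03 has an FTA preferential rate, but origin Galius is not Ilon; base rate stands.
The additional-duty order on 3588.82.03 targets Farovia, not Galius; it does not apply.
Duty = €13,929.80 × 5.5% + 482 × €3.20 = €2,308.54.
Total = €14,366.48 + €14,446.08 + €2,308.54 = €31,121.10.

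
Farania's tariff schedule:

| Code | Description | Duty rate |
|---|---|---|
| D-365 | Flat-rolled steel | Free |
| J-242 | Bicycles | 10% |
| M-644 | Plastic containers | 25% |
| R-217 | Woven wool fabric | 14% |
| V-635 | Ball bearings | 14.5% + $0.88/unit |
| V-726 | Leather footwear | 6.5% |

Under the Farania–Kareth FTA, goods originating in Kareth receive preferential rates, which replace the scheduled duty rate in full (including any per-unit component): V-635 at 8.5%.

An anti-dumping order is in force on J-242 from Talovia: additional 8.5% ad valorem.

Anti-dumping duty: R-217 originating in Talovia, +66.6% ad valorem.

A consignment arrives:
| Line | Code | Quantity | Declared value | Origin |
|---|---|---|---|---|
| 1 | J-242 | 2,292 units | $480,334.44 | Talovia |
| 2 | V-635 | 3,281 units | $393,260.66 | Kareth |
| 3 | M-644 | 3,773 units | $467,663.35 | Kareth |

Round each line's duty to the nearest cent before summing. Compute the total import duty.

$239,204.87

Line 1 (J-242, Talovia, 2,292 units, $480,334.44):
Base rate for J-242 is 10%.
Additional duty on J-242 from Talovia: +8.5%. Applied ad valorem rate: 10% + 8.5% = 18.5%.
Duty = $480,334.44 × 18.5% = $88,861.87.
Line 2 (V-635, Kareth, 3,281 units, $393,260.66):
Base rate for V-635 is 14.5% + $0.88/unit.
Origin Kareth qualifies under the Farania–Kareth agreement and V-635 is covered: preferential rate 8.5% applies instead.
Duty = $393,260.66 × 8.5% = $33,427.16.
Line 3 (M-644, Kareth, 3,773 units, $467,663.35):
Base rate for M-644 is 25%.
Origin Kareth is the FTA partner but M-644 is not on the preference list; base rate stands.
Duty = $467,663.35 × 25% = $116,915.84.
Total = $88,861.87 + $33,427.16 + $116,915.84 = $239,204.87.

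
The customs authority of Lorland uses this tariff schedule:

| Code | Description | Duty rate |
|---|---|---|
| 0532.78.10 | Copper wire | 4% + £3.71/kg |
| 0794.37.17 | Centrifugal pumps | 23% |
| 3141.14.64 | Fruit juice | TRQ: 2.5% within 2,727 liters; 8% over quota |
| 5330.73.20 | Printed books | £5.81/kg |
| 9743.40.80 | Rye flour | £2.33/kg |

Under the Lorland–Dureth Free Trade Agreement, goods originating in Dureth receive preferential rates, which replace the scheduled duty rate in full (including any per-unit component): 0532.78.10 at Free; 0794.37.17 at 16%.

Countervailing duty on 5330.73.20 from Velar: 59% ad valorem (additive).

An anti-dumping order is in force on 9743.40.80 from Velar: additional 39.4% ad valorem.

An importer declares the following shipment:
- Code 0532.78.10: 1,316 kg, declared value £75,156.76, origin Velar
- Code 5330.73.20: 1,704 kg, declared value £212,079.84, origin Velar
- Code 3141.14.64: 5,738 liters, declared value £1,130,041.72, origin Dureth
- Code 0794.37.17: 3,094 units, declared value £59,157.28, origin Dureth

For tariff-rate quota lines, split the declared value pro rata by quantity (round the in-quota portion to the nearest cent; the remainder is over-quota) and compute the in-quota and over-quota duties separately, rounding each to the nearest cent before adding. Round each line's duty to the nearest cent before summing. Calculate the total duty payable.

Line 1 (0532.78.10, Velar, 1,316 kg, £75,156.76):
Base rate for 0532.78.10 is 4% + £3.71/kg.
0532.78.10 has an FTA preferential rate, but origin Velar is not Dureth; base rate stands.
Duty = £75,156.76 × 4% + 1,316 × £3.71 = £7,888.63.
Line 2 (5330.73.20, Velar, 1,704 kg, £212,079.84):
Base rate for 5330.73.20 is £5.81/kg.
Additional duty on 5330.73.20 from Velar: +59% ad valorem. Applied ad valorem rate = 59%.
Duty = £212,079.84 × 59% + 1,704 × £5.81 = £135,027.35.
Line 3 (3141.14.64, Dureth, 5,738 liters, £1,130,041.72):
Code 3141.14.64 is under a tariff-rate quota (threshold 2,727 liters). In-quota: 2,727 liters at 2.5%; over-quota: 3,011 liters at 8%.
Pro-rata value split: in-quota = £1,130,041.72 × 2,727/5,738 = £537,055.38; over-quota = £1,130,041.72 − £537,055.38 = £592,986.34.
In-quota duty = £537,055.38 × 2.5% = £13,426.38. Over-quota duty = £592,986.34 × 8% = £47,438.91.
Line duty = £13,426.38 + £47,438.91 = £60,865.29.
Line 4 (0794.37.17, Dureth, 3,094 units, £59,157.28):
Base rate for 0794.37.17 is 23%.
Origin Dureth qualifies under the Lorland–Dureth agreement and 0794.37.17 is covered: preferential rate 16% applies instead.
Duty = £59,157.28 × 16% = £9,465.16.
Total = £7,888.63 + £135,027.35 + £60,865.29 + £9,465.16 = £213,246.43.

£213,246.43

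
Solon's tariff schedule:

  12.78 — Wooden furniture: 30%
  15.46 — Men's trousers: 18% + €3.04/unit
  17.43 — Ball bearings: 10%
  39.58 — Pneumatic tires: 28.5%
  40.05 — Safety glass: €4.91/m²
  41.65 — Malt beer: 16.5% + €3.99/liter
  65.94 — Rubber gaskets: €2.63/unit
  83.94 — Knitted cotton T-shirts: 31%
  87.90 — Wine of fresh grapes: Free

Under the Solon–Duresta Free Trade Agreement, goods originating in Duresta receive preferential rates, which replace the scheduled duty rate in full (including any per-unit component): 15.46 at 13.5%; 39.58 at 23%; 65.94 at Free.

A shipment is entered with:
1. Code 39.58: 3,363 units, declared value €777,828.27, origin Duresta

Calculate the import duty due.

€178,900.50

Line 1 (39.58, Duresta, 3,363 units, €777,828.27):
Base rate for 39.58 is 28.5%.
Origin Duresta qualifies under the Solon–Duresta agreement and 39.58 is covered: preferential rate 23% applies instead.
Duty = €777,828.27 × 23% = €178,900.50.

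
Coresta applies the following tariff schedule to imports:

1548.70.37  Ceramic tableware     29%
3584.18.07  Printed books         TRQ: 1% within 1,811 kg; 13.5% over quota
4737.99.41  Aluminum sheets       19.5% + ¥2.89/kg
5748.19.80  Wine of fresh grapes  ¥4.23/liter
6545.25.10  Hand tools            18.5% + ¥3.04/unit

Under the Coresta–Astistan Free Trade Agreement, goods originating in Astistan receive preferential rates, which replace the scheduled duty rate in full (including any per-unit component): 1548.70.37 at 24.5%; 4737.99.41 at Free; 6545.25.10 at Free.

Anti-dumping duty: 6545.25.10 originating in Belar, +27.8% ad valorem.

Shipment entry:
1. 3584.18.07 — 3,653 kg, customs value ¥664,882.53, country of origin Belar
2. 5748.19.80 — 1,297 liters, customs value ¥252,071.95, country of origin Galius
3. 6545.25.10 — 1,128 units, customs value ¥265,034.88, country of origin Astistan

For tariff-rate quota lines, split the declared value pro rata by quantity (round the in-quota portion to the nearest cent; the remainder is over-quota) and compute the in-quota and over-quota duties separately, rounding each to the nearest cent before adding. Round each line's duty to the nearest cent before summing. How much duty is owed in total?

Line 1 (3584.18.07, Belar, 3,653 kg, ¥664,882.53):
Code 3584.18.07 is under a tariff-rate quota (threshold 1,811 kg). In-quota: 1,811 kg at 1%; over-quota: 1,842 kg at 13.5%.
Pro-rata value split: in-quota = ¥664,882.53 × 1,811/3,653 = ¥329,620.11; over-quota = ¥664,882.53 − ¥329,620.11 = ¥335,262.42.
In-quota duty = ¥329,620.11 × 1% = ¥3,296.20. Over-quota duty = ¥335,262.42 × 13.5% = ¥45,260.43.
Line duty = ¥3,296.20 + ¥45,260.43 = ¥48,556.63.
Line 2 (5748.19.80, Galius, 1,297 liters, ¥252,071.95):
Base rate for 5748.19.80 is ¥4.23/liter.
Duty = 1,297 × ¥4.23 = ¥5,486.31.
Line 3 (6545.25.10, Astistan, 1,128 units, ¥265,034.88):
Base rate for 6545.25.10 is 18.5% + ¥3.04/unit.
Origin Astistan qualifies under the Coresta–Astistan agreement and 6545.25.10 is covered: preferential rate Free applies instead.
The additional-duty order on 6545.25.10 targets Belar, not Astistan; it does not apply.
Duty = ¥265,034.88 × 0% = ¥0.00.
Total = ¥48,556.63 + ¥5,486.31 + ¥0.00 = ¥54,042.94.

¥54,042.94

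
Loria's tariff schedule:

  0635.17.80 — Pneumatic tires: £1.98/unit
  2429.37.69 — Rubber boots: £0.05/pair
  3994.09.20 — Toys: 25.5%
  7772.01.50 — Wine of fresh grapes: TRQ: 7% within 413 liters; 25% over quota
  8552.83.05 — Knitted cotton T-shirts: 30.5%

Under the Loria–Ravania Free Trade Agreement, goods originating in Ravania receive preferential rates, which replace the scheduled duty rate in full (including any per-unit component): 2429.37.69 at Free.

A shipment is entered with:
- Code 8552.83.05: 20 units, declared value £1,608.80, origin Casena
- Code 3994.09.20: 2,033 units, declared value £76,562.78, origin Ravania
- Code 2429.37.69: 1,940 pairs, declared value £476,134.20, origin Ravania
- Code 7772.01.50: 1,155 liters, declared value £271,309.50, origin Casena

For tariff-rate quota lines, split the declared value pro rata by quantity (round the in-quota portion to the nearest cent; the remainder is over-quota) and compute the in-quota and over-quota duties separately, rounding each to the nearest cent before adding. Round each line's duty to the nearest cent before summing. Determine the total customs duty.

£70,379.10

Line 1 (8552.83.05, Casena, 20 units, £1,608.80):
Base rate for 8552.83.05 is 30.5%.
Duty = £1,608.80 × 30.5% = £490.68.
Line 2 (3994.09.20, Ravania, 2,033 units, £76,562.78):
Base rate for 3994.09.20 is 25.5%.
Origin Ravania is the FTA partner but 3994.09.20 is not on the preference list; base rate stands.
Duty = £76,562.78 × 25.5% = £19,523.51.
Line 3 (2429.37.69, Ravania, 1,940 pairs, £476,134.20):
Base rate for 2429.37.69 is £0.05/pair.
Origin Ravania qualifies under the Loria–Ravania agreement and 2429.37.69 is covered: preferential rate Free applies instead.
Duty = £476,134.20 × 0% = £0.00.
Line 4 (7772.01.50, Casena, 1,155 liters, £271,309.50):
Code 7772.01.50 is under a tariff-rate quota (threshold 413 liters). In-quota: 413 liters at 7%; over-quota: 742 liters at 25%.
Pro-rata value split: in-quota = £271,309.50 × 413/1,155 = £97,013.70; over-quota = £271,309.50 − £97,013.70 = £174,295.80.
In-quota duty = £97,013.70 × 7% = £6,790.96. Over-quota duty = £174,295.80 × 25% = £43,573.95.
Line duty = £6,790.96 + £43,573.95 = £50,364.91.
Total = £490.68 + £19,523.51 + £0.00 + £50,364.91 = £70,379.10.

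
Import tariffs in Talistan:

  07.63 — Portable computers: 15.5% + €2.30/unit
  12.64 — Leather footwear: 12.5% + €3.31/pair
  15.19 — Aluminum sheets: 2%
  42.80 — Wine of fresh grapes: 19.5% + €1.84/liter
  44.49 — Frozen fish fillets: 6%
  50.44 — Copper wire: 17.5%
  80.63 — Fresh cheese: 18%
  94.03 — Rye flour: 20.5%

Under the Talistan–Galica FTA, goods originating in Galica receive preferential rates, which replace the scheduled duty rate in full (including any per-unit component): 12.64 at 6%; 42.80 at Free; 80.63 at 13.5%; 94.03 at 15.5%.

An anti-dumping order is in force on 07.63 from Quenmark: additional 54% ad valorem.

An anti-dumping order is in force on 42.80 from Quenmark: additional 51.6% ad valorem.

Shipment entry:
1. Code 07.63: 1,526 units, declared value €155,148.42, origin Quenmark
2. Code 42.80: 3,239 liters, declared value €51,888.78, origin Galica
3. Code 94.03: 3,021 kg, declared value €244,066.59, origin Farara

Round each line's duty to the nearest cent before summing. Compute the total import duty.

€161,371.60

Line 1 (07.63, Quenmark, 1,526 units, €155,148.42):
Base rate for 07.63 is 15.5% + €2.30/unit.
Additional duty on 07.63 from Quenmark: +54%. Applied ad valorem rate: 15.5% + 54% = 69.5%.
Duty = €155,148.42 × 69.5% + 1,526 × €2.30 = €111,337.95.
Line 2 (42.80, Galica, 3,239 liters, €51,888.78):
Base rate for 42.80 is 19.5% + €1.84/liter.
Origin Galica qualifies under the Talistan–Galica agreement and 42.80 is covered: preferential rate Free applies instead.
The additional-duty order on 42.80 targets Quenmark, not Galica; it does not apply.
Duty = €51,888.78 × 0% = €0.00.
Line 3 (94.03, Farara, 3,021 kg, €244,066.59):
Base rate for 94.03 is 20.5%.
94.03 has an FTA preferential rate, but origin Farara is not Galica; base rate stands.
Duty = €244,066.59 × 20.5% = €50,033.65.
Total = €111,337.95 + €0.00 + €50,033.65 = €161,371.60.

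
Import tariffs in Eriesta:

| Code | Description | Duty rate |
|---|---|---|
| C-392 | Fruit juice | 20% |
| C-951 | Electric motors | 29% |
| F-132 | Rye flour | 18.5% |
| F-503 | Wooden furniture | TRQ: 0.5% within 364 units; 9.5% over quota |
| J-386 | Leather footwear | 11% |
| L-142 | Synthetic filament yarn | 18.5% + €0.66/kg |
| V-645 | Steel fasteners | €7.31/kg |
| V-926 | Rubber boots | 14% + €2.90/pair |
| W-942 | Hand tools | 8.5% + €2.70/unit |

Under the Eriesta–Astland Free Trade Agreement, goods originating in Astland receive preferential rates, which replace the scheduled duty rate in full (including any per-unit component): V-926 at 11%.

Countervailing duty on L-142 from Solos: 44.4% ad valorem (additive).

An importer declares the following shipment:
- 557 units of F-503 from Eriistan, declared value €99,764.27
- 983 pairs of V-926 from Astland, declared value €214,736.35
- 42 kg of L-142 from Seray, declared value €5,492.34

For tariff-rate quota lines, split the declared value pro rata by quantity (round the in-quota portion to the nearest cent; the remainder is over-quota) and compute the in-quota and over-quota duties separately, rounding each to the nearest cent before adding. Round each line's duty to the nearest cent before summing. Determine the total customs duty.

€28,274.76

Line 1 (F-503, Eriistan, 557 units, €99,764.27):
Code F-503 is under a tariff-rate quota (threshold 364 units). In-quota: 364 units at 0.5%; over-quota: 193 units at 9.5%.
Pro-rata value split: in-quota = €99,764.27 × 364/557 = €65,196.04; over-quota = €99,764.27 − €65,196.04 = €34,568.23.
In-quota duty = €65,196.04 × 0.5% = €325.98. Over-quota duty = €34,568.23 × 9.5% = €3,283.98.
Line duty = €325.98 + €3,283.98 = €3,609.96.
Line 2 (V-926, Astland, 983 pairs, €214,736.35):
Base rate for V-926 is 14% + €2.90/pair.
Origin Astland qualifies under the Eriesta–Astland agreement and V-926 is covered: preferential rate 11% applies instead.
Duty = €214,736.35 × 11% = €23,621.00.
Line 3 (L-142, Seray, 42 kg, €5,492.34):
Base rate for L-142 is 18.5% + €0.66/kg.
The additional-duty order on L-142 targets Solos, not Seray; it does not apply.
Duty = €5,492.34 × 18.5% + 42 × €0.66 = €1,043.80.
Total = €3,609.96 + €23,621.00 + €1,043.80 = €28,274.76.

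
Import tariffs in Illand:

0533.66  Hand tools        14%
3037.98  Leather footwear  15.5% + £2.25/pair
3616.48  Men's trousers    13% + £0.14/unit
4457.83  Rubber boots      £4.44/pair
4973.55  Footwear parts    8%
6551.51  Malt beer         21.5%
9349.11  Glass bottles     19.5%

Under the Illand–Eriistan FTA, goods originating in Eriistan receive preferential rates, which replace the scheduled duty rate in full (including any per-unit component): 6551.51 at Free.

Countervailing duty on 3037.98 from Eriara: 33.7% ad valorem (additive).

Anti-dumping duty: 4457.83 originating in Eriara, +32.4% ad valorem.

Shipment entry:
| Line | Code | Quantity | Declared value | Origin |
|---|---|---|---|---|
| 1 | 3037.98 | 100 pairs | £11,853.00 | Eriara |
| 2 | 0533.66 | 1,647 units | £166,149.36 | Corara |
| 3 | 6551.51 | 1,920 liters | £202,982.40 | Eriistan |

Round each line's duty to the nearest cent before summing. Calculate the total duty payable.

£29,317.59

Line 1 (3037.98, Eriara, 100 pairs, £11,853.00):
Base rate for 3037.98 is 15.5% + £2.25/pair.
Additional duty on 3037.98 from Eriara: +33.7%. Applied ad valorem rate: 15.5% + 33.7% = 49.2%.
Duty = £11,853.00 × 49.2% + 100 × £2.25 = £6,056.68.
Line 2 (0533.66, Corara, 1,647 units, £166,149.36):
Base rate for 0533.66 is 14%.
Duty = £166,149.36 × 14% = £23,260.91.
Line 3 (6551.51, Eriistan, 1,920 liters, £202,982.40):
Base rate for 6551.51 is 21.5%.
Origin Eriistan qualifies under the Illand–Eriistan agreement and 6551.51 is covered: preferential rate Free applies instead.
Duty = £202,982.40 × 0% = £0.00.
Total = £6,056.68 + £23,260.91 + £0.00 = £29,317.59.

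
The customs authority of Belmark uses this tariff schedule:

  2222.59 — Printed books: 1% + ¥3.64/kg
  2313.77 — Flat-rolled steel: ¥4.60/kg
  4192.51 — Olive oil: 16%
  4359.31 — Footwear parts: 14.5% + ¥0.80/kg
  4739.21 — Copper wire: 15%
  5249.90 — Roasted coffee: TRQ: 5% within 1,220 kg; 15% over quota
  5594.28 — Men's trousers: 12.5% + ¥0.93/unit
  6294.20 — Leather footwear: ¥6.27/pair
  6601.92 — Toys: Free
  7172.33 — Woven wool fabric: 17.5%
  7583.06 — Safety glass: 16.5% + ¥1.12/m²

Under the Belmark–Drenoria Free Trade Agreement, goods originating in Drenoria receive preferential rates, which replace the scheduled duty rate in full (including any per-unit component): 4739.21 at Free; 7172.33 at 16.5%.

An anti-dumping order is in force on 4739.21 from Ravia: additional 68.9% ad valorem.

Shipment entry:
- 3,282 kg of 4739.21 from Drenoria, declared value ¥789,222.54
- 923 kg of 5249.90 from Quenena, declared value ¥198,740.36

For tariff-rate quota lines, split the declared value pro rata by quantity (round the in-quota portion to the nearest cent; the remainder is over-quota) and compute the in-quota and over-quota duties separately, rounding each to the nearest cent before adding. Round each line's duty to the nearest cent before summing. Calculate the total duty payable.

Line 1 (4739.21, Drenoria, 3,282 kg, ¥789,222.54):
Base rate for 4739.21 is 15%.
Origin Drenoria qualifies under the Belmark–Drenoria agreement and 4739.21 is covered: preferential rate Free applies instead.
The additional-duty order on 4739.21 targets Ravia, not Drenoria; it does not apply.
Duty = ¥789,222.54 × 0% = ¥0.00.
Line 2 (5249.90, Quenena, 923 kg, ¥198,740.36):
Code 5249.90 is under a tariff-rate quota (threshold 1,220 kg). Quantity 923 kg is within the quota, so the in-quota rate 5% applies to the full value.
Duty = ¥198,740.36 × 5% = ¥9,937.02.
Total = ¥0.00 + ¥9,937.02 = ¥9,937.02.

¥9,937.02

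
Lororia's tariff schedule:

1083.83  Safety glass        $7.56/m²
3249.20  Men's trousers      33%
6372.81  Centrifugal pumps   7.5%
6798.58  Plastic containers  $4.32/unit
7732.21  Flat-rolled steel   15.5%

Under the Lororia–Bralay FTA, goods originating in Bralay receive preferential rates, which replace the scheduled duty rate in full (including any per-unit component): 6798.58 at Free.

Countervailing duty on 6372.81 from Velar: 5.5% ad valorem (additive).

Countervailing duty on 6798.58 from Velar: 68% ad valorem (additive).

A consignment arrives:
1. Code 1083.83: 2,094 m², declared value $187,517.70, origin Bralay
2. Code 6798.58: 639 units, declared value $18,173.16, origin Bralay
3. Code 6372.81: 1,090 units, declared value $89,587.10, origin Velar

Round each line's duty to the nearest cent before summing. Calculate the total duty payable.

$27,476.96

Line 1 (1083.83, Bralay, 2,094 m², $187,517.70):
Base rate for 1083.83 is $7.56/m².
Origin Bralay is the FTA partner but 1083.83 is not on the preference list; base rate stands.
Duty = 2,094 × $7.56 = $15,830.64.
Line 2 (6798.58, Bralay, 639 units, $18,173.16):
Base rate for 6798.58 is $4.32/unit.
Origin Bralay qualifies under the Lororia–Bralay agreement and 6798.58 is covered: preferential rate Free applies instead.
The additional-duty order on 6798.58 targets Velar, not Bralay; it does not apply.
Duty = $18,173.16 × 0% = $0.00.
Line 3 (6372.81, Velar, 1,090 units, $89,587.10):
Base rate for 6372.81 is 7.5%.
Additional duty on 6372.81 from Velar: +5.5%. Applied ad valorem rate: 7.5% + 5.5% = 13%.
Duty = $89,587.10 × 13% = $11,646.32.
Total = $15,830.64 + $0.00 + $11,646.32 = $27,476.96.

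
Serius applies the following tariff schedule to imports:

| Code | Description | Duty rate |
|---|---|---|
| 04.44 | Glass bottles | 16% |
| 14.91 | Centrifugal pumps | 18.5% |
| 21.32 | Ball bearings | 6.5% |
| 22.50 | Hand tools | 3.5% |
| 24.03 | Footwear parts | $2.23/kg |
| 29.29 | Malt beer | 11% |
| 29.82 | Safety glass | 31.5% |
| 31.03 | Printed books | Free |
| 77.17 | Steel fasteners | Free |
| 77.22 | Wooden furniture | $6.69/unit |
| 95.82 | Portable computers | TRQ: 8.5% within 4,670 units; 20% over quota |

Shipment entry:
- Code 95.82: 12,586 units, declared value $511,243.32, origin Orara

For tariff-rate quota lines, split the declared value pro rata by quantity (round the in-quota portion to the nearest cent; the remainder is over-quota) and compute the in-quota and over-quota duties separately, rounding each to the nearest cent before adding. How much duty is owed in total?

$80,433.69

Line 1 (95.82, Orara, 12,586 units, $511,243.32):
Code 95.82 is under a tariff-rate quota (threshold 4,670 units). In-quota: 4,670 units at 8.5%; over-quota: 7,916 units at 20%.
Pro-rata value split: in-quota = $511,243.32 × 4,670/12,586 = $189,695.40; over-quota = $511,243.32 − $189,695.40 = $321,547.92.
In-quota duty = $189,695.40 × 8.5% = $16,124.11. Over-quota duty = $321,547.92 × 20% = $64,309.58.
Line duty = $16,124.11 + $64,309.58 = $80,433.69.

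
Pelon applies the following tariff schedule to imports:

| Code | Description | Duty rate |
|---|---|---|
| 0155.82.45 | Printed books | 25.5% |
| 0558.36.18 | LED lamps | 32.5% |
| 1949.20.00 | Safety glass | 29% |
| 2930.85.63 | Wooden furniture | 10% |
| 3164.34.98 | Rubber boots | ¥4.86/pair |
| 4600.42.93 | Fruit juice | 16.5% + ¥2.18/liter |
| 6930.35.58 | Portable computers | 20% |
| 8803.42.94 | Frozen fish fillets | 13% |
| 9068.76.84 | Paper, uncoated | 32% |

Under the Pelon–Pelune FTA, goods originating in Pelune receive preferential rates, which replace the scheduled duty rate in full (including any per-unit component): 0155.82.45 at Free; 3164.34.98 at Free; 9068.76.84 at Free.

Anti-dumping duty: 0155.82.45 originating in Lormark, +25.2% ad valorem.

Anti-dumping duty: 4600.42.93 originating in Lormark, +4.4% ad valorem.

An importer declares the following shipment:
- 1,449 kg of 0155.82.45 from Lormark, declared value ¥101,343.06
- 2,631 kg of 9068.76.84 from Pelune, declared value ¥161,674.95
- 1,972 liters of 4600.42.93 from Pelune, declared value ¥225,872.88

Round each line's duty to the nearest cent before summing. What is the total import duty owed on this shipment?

Line 1 (0155.82.45, Lormark, 1,449 kg, ¥101,343.06):
Base rate for 0155.82.45 is 25.5%.
0155.82.45 has an FTA preferential rate, but origin Lormark is not Pelune; base rate stands.
Additional duty on 0155.82.45 from Lormark: +25.2%. Applied ad valorem rate: 25.5% + 25.2% = 50.7%.
Duty = ¥101,343.06 × 50.7% = ¥51,380.93.
Line 2 (9068.76.84, Pelune, 2,631 kg, ¥161,674.95):
Base rate for 9068.76.84 is 32%.
Origin Pelune qualifies under the Pelon–Pelune agreement and 9068.76.84 is covered: preferential rate Free applies instead.
Duty = ¥161,674.95 × 0% = ¥0.00.
Line 3 (4600.42.93, Pelune, 1,972 liters, ¥225,872.88):
Base rate for 4600.42.93 is 16.5% + ¥2.18/liter.
Origin Pelune is the FTA partner but 4600.42.93 is not on the preference list; base rate stands.
The additional-duty order on 4600.42.93 targets Lormark, not Pelune; it does not apply.
Duty = ¥225,872.88 × 16.5% + 1,972 × ¥2.18 = ¥41,567.99.
Total = ¥51,380.93 + ¥0.00 + ¥41,567.99 = ¥92,948.92.

¥92,948.92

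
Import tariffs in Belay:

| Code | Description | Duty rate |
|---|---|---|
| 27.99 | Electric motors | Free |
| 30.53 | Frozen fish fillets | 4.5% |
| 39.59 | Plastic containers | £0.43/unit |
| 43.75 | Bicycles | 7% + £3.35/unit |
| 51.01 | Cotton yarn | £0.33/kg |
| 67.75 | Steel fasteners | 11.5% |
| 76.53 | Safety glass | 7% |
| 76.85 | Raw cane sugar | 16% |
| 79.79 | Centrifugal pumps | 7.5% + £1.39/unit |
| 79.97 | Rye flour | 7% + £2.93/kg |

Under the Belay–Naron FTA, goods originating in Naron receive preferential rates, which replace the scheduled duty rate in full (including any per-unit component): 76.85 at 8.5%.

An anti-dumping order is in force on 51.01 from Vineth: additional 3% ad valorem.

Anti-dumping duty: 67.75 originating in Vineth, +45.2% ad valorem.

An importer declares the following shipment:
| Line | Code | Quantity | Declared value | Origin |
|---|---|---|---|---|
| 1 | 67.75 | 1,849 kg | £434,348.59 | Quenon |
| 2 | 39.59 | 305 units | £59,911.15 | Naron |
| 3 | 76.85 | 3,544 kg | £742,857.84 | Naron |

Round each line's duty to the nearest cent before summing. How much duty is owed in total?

£113,224.16

Line 1 (67.75, Quenon, 1,849 kg, £434,348.59):
Base rate for 67.75 is 11.5%.
The additional-duty order on 67.75 targets Vineth, not Quenon; it does not apply.
Duty = £434,348.59 × 11.5% = £49,950.09.
Line 2 (39.59, Naron, 305 units, £59,911.15):
Base rate for 39.59 is £0.43/unit.
Origin Naron is the FTA partner but 39.59 is not on the preference list; base rate stands.
Duty = 305 × £0.43 = £131.15.
Line 3 (76.85, Naron, 3,544 kg, £742,857.84):
Base rate for 76.85 is 16%.
Origin Naron qualifies under the Belay–Naron agreement and 76.85 is covered: preferential rate 8.5% applies instead.
Duty = £742,857.84 × 8.5% = £63,142.92.
Total = £49,950.09 + £131.15 + £63,142.92 = £113,224.16.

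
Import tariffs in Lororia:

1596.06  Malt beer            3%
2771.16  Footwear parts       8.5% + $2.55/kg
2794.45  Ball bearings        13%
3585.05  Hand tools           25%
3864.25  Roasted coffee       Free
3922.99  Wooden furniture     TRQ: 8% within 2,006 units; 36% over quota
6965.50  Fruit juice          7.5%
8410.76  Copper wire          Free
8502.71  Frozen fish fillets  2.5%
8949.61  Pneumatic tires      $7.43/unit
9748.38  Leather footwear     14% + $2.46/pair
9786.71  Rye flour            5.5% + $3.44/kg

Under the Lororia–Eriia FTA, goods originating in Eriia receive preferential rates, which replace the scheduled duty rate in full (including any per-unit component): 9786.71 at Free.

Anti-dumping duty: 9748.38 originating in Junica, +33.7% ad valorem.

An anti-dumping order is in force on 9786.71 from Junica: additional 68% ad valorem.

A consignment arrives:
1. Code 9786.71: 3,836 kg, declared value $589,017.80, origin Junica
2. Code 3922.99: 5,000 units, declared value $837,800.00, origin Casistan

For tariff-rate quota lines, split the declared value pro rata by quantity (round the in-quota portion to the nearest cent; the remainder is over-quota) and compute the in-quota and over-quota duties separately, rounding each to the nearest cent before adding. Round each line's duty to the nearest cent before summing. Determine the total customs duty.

$653,616.82

Line 1 (9786.71, Junica, 3,836 kg, $589,017.80):
Base rate for 9786.71 is 5.5% + $3.44/kg.
9786.71 has an FTA preferential rate, but origin Junica is not Eriia; base rate stands.
Additional duty on 9786.71 from Junica: +68%. Applied ad valorem rate: 5.5% + 68% = 73.5%.
Duty = $589,017.80 × 73.5% + 3,836 × $3.44 = $446,123.92.
Line 2 (3922.99, Casistan, 5,000 units, $837,800.00):
Code 3922.99 is under a tariff-rate quota (threshold 2,006 units). In-quota: 2,006 units at 8%; over-quota: 2,994 units at 36%.
Pro-rata value split: in-quota = $837,800.00 × 2,006/5,000 = $336,125.36; over-quota = $837,800.00 − $336,125.36 = $501,674.64.
In-quota duty = $336,125.36 × 8% = $26,890.03. Over-quota duty = $501,674.64 × 36% = $180,602.87.
Line duty = $26,890.03 + $180,602.87 = $207,492.90.
Total = $446,123.92 + $207,492.90 = $653,616.82.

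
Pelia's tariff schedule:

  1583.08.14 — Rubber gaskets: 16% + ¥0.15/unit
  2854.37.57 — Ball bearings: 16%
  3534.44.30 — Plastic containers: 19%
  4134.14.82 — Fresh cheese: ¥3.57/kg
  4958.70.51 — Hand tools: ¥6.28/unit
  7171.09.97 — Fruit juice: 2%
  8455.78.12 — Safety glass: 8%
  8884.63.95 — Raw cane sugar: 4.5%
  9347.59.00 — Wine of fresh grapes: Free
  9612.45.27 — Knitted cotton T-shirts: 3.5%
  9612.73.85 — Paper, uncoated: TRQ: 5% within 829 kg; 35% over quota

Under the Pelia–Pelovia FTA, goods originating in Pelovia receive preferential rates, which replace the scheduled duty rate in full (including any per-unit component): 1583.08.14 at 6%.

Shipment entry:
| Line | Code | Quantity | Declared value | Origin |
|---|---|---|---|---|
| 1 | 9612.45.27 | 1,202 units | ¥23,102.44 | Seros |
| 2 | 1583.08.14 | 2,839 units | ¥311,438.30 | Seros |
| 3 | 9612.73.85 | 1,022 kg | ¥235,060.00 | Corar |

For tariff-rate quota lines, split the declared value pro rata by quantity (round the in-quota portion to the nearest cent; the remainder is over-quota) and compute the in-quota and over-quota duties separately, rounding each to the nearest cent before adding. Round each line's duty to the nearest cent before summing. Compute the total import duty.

Line 1 (9612.45.27, Seros, 1,202 units, ¥23,102.44):
Base rate for 9612.45.27 is 3.5%.
Duty = ¥23,102.44 × 3.5% = ¥808.59.
Line 2 (1583.08.14, Seros, 2,839 units, ¥311,438.30):
Base rate for 1583.08.14 is 16% + ¥0.15/unit.
1583.08.14 has an FTA preferential rate, but origin Seros is not Pelovia; base rate stands.
Duty = ¥311,438.30 × 16% + 2,839 × ¥0.15 = ¥50,255.98.
Line 3 (9612.73.85, Corar, 1,022 kg, ¥235,060.00):
Code 9612.73.85 is under a tariff-rate quota (threshold 829 kg). In-quota: 829 kg at 5%; over-quota: 193 kg at 35%.
Pro-rata value split: in-quota = ¥235,060.00 × 829/1,022 = ¥190,670.00; over-quota = ¥235,060.00 − ¥190,670.00 = ¥44,390.00.
In-quota duty = ¥190,670.00 × 5% = ¥9,533.50. Over-quota duty = ¥44,390.00 × 35% = ¥15,536.50.
Line duty = ¥9,533.50 + ¥15,536.50 = ¥25,070.00.
Total = ¥808.59 + ¥50,255.98 + ¥25,070.00 = ¥76,134.57.

¥76,134.57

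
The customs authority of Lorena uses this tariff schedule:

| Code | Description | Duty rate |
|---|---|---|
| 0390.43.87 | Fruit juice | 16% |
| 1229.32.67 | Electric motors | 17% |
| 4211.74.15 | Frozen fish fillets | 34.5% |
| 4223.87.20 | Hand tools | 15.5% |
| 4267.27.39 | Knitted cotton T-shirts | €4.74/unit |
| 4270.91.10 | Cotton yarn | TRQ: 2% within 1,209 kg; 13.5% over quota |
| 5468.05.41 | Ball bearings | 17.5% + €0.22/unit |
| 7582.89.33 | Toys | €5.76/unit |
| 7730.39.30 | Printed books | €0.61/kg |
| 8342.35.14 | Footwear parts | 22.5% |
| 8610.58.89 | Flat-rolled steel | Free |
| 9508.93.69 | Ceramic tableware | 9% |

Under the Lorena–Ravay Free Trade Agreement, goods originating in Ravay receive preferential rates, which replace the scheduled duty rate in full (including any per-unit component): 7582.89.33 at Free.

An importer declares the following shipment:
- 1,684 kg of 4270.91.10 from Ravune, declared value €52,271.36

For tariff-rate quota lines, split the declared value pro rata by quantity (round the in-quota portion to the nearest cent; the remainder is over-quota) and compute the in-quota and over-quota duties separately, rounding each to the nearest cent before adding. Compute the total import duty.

Line 1 (4270.91.10, Ravune, 1,684 kg, €52,271.36):
Code 4270.91.10 is under a tariff-rate quota (threshold 1,209 kg). In-quota: 1,209 kg at 2%; over-quota: 475 kg at 13.5%.
Pro-rata value split: in-quota = €52,271.36 × 1,209/1,684 = €37,527.36; over-quota = €52,271.36 − €37,527.36 = €14,744.00.
In-quota duty = €37,527.36 × 2% = €750.55. Over-quota duty = €14,744.00 × 13.5% = €1,990.44.
Line duty = €750.55 + €1,990.44 = €2,740.99.

€2,740.99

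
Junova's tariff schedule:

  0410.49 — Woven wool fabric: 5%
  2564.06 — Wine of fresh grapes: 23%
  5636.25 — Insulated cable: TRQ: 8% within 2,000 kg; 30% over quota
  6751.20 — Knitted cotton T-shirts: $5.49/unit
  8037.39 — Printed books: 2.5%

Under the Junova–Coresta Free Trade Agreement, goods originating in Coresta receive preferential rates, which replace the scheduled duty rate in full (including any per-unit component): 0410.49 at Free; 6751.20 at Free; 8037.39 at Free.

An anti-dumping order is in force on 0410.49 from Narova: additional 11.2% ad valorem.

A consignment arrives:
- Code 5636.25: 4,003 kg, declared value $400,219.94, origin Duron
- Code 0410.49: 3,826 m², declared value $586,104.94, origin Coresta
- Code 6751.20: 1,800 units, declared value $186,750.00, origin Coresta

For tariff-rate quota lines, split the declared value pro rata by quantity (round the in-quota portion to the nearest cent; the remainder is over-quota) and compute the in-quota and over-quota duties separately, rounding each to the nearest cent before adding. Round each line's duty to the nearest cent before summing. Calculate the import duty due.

Line 1 (5636.25, Duron, 4,003 kg, $400,219.94):
Code 5636.25 is under a tariff-rate quota (threshold 2,000 kg). In-quota: 2,000 kg at 8%; over-quota: 2,003 kg at 30%.
Pro-rata value split: in-quota = $400,219.94 × 2,000/4,003 = $199,960.00; over-quota = $400,219.94 − $199,960.00 = $200,259.94.
In-quota duty = $199,960.00 × 8% = $15,996.80. Over-quota duty = $200,259.94 × 30% = $60,077.98.
Line duty = $15,996.80 + $60,077.98 = $76,074.78.
Line 2 (0410.49, Coresta, 3,826 m², $586,104.94):
Base rate for 0410.49 is 5%.
Origin Coresta qualifies under the Junova–Coresta agreement and 0410.49 is covered: preferential rate Free applies instead.
The additional-duty order on 0410.49 targets Narova, not Coresta; it does not apply.
Duty = $586,104.94 × 0% = $0.00.
Line 3 (6751.20, Coresta, 1,800 units, $186,750.00):
Base rate for 6751.20 is $5.49/unit.
Origin Coresta qualifies under the Junova–Coresta agreement and 6751.20 is covered: preferential rate Free applies instead.
Duty = $186,750.00 × 0% = $0.00.
Total = $76,074.78 + $0.00 + $0.00 = $76,074.78.

$76,074.78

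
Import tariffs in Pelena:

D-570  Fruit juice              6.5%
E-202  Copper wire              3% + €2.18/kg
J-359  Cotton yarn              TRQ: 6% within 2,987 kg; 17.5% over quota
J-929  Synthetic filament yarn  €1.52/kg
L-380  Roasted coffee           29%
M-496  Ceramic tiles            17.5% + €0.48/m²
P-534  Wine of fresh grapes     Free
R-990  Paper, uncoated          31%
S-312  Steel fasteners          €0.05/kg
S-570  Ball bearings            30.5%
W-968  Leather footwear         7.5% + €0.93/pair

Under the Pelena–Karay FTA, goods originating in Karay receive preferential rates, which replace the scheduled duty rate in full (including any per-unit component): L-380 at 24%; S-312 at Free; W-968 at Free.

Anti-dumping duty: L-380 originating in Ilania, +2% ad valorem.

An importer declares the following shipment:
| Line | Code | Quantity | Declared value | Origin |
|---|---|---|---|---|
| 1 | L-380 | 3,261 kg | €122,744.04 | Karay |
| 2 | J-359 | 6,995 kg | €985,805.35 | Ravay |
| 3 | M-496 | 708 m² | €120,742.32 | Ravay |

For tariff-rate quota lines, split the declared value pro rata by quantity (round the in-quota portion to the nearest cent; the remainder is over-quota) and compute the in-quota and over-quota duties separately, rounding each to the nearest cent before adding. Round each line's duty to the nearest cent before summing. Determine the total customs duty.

Line 1 (L-380, Karay, 3,261 kg, €122,744.04):
Base rate for L-380 is 29%.
Origin Karay qualifies under the Pelena–Karay agreement and L-380 is covered: preferential rate 24% applies instead.
The additional-duty order on L-380 targets Ilania, not Karay; it does not apply.
Duty = €122,744.04 × 24% = €29,458.57.
Line 2 (J-359, Ravay, 6,995 kg, €985,805.35):
Code J-359 is under a tariff-rate quota (threshold 2,987 kg). In-quota: 2,987 kg at 6%; over-quota: 4,008 kg at 17.5%.
Pro-rata value split: in-quota = €985,805.35 × 2,987/6,995 = €420,957.91; over-quota = €985,805.35 − €420,957.91 = €564,847.44.
In-quota duty = €420,957.91 × 6% = €25,257.47. Over-quota duty = €564,847.44 × 17.5% = €98,848.30.
Line duty = €25,257.47 + €98,848.30 = €124,105.77.
Line 3 (M-496, Ravay, 708 m², €120,742.32):
Base rate for M-496 is 17.5% + €0.48/m².
Duty = €120,742.32 × 17.5% + 708 × €0.48 = €21,469.75.
Total = €29,458.57 + €124,105.77 + €21,469.75 = €175,034.09.

€175,034.09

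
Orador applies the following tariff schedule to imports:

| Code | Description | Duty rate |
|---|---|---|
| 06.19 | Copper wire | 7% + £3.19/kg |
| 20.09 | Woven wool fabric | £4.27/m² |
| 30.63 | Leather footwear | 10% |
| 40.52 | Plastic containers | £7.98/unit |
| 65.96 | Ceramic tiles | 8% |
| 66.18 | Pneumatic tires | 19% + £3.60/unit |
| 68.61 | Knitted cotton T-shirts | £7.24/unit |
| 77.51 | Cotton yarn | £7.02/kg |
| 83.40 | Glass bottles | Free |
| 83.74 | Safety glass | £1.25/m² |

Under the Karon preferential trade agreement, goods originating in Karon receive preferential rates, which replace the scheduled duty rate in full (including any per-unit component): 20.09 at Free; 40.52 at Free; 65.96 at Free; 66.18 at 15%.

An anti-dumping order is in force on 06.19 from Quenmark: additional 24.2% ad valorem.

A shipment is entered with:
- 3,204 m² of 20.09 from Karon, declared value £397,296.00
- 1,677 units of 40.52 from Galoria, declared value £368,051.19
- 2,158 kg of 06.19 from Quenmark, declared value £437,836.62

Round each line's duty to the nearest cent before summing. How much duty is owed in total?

Line 1 (20.09, Karon, 3,204 m², £397,296.00):
Base rate for 20.09 is £4.27/m².
Origin Karon qualifies under the Orador–Karon agreement and 20.09 is covered: preferential rate Free applies instead.
Duty = £397,296.00 × 0% = £0.00.
Line 2 (40.52, Galoria, 1,677 units, £368,051.19):
Base rate for 40.52 is £7.98/unit.
40.52 has an FTA preferential rate, but origin Galoria is not Karon; base rate stands.
Duty = 1,677 × £7.98 = £13,382.46.
Line 3 (06.19, Quenmark, 2,158 kg, £437,836.62):
Base rate for 06.19 is 7% + £3.19/kg.
Additional duty on 06.19 from Quenmark: +24.2%. Applied ad valorem rate: 7% + 24.2% = 31.2%.
Duty = £437,836.62 × 31.2% + 2,158 × £3.19 = £143,489.05.
Total = £0.00 + £13,382.46 + £143,489.05 = £156,871.51.

£156,871.51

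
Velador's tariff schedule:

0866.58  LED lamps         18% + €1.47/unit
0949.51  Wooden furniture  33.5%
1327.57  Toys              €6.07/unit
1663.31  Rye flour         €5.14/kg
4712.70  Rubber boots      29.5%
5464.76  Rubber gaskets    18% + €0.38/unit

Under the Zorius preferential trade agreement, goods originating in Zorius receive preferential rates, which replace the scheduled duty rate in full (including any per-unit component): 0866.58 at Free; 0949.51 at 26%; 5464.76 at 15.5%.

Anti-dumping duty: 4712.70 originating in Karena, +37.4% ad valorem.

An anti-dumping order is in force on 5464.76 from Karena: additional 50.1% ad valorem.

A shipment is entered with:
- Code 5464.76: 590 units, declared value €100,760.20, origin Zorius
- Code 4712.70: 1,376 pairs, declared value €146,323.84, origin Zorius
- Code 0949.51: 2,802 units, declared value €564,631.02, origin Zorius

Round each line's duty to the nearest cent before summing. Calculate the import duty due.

€205,587.43

Line 1 (5464.76, Zorius, 590 units, €100,760.20):
Base rate for 5464.76 is 18% + €0.38/unit.
Origin Zorius qualifies under the Velador–Zorius agreement and 5464.76 is covered: preferential rate 15.5% applies instead.
The additional-duty order on 5464.76 targets Karena, not Zorius; it does not apply.
Duty = €100,760.20 × 15.5% = €15,617.83.
Line 2 (4712.70, Zorius, 1,376 pairs, €146,323.84):
Base rate for 4712.70 is 29.5%.
Origin Zorius is the FTA partner but 4712.70 is not on the preference list; base rate stands.
The additional-duty order on 4712.70 targets Karena, not Zorius; it does not apply.
Duty = €146,323.84 × 29.5% = €43,165.53.
Line 3 (0949.51, Zorius, 2,802 units, €564,631.02):
Base rate for 0949.51 is 33.5%.
Origin Zorius qualifies under the Velador–Zorius agreement and 0949.51 is covered: preferential rate 26% applies instead.
Duty = €564,631.02 × 26% = €146,804.07.
Total = €15,617.83 + €43,165.53 + €146,804.07 = €205,587.43.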